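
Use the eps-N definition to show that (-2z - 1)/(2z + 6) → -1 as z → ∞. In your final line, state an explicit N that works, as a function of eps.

N = (5/2)/eps

Suppose eps > 0. We seek N > 0 such that z > N implies |(-2z - 1)/(2z + 6) + 1| < eps.
(-2z - 1)/(2z + 6) + 1 = (2(-2z - 1) − (-2)(2z + 6)) / (2(2z + 6)) = 10/(2(2z + 6)).
For z > 0 we have 2z + 6 > 2z, so |(-2z - 1)/(2z + 6) + 1| = 10/(2(2z + 6)) < 10/(2·2z) = (5/2)/z.
Thus |(-2z - 1)/(2z + 6) + 1| < eps whenever z > (5/2)/eps.
Take N = (5/2)/eps. If z > N then |(-2z - 1)/(2z + 6) + 1| < (5/2)/z < eps.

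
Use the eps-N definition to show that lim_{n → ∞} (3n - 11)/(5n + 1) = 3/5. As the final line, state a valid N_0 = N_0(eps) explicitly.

N_0 = (58/25)/eps

Let eps > 0 be given. For n ≥ 1, |(3n - 11)/(5n + 1) − (3/5)| = |-58|/(5(5n + 1)) = 58/(5(5n + 1)).
Since 5n + 1 ≥ 5n for n ≥ 1, this is ≤ 58/(5·5n) = (58/25)/n.
So |(3n - 11)/(5n + 1) − (3/5)| < eps whenever n > (58/25)/eps.
Take N_0 = (58/25)/eps. If n > N_0 then |(3n - 11)/(5n + 1) − (3/5)| ≤ (58/25)/n < eps.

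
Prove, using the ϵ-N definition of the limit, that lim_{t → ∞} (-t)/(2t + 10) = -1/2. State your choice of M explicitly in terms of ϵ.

Fix ϵ > 0. We seek M > 0 such that t > M implies |(-t)/(2t + 10) + 1/2| < ϵ.
(-t)/(2t + 10) + 1/2 = (2(-t) − (-1)(2t + 10)) / (2(2t + 10)) = 10/(2(2t + 10)).
For t > 0 we have 2t + 10 > 2t, so |(-t)/(2t + 10) + 1/2| = 10/(2(2t + 10)) < 10/(2·2t) = (5/2)/t.
Thus |(-t)/(2t + 10) + 1/2| < ϵ whenever t > (5/2)/ϵ.
Take M = (5/2)/ϵ. If t > M then |(-t)/(2t + 10) + 1/2| < (5/2)/t < ϵ.

M = (5/2)/ϵ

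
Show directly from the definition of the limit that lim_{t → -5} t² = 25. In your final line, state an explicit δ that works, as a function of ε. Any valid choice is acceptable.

δ = min(2, ε/12)

Let ε > 0 be given. We seek δ > 0 with 0 < |t + 5| < δ ⇒ |t² − 25| < ε.
Factor: t² − 25 = (t + 5)(t - 5), so |t² − 25| = |t + 5|·|t - 5|.
Impose δ ≤ 2 so that |t| < 7; then |t - 5| ≤ 12.
Hence |t² − 25| ≤ 12|t + 5|, which is < ε once |t + 5| < ε/12.
Take δ = min(2, ε/12). If 0 < |t + 5| < δ then both bounds hold and |t² − 25| ≤ 12|t + 5| < 12·(ε/12) = ε.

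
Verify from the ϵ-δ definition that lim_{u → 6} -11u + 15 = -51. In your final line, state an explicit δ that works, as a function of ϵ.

δ = ϵ/11

Fix ϵ > 0. We need δ > 0 so that 0 < |u − 6| < δ implies |(-11u + 15) + 51| < ϵ.
|(-11u + 15) + 51| = |-11u + 66| = 11|u − 6|.
So 11|u − 6| < ϵ exactly when |u − 6| < ϵ/11.
Take δ = ϵ/11. If 0 < |u − 6| < δ then |(-11u + 15) + 51| = 11|u − 6| < 11·(ϵ/11) = ϵ.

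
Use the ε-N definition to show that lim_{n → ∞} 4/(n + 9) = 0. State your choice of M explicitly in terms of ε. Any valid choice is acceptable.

Let ε > 0. For n ≥ 1, |4/(n + 9) − 0| = 4/(n + 9) ≤ 4/n.
We need 4/n < ε, i.e. n > 4/ε.
Take M = 4/ε. If n > M then |4/(n + 9)| ≤ 4/n < ε.

M = 4/ε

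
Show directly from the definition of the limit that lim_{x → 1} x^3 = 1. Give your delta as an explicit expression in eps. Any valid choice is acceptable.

Let eps > 0 be given. We seek delta > 0 with 0 < |x − 1| < delta ⇒ |x^3 − 1| < eps.
Factor: x^3 − 1 = (x − 1)(x^2 + x + 1), so |x^3 − 1| = |x − 1|·|x^2 + x + 1|.
Restrict delta ≤ 2. Then |x − 1| < 2 gives |x| < 3, so by the triangle inequality |x^2 + x + 1| ≤ 3^2 + 3 + 1 = 13.
Hence |x^3 − 1| ≤ 13|x − 1|, which is < eps once |x − 1| < eps/13.
Take delta = min(2, eps/13). If 0 < |x − 1| < delta then both bounds hold and |x^3 − 1| ≤ 13|x − 1| < 13·(eps/13) = eps.

delta = min(2, eps/13)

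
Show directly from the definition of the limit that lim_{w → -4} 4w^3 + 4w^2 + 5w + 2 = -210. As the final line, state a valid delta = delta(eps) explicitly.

delta = min(1, eps/213)

Suppose eps > 0. We want delta > 0 such that 0 < |w + 4| < delta implies |(4w^3 + 4w^2 + 5w + 2) + 210| < eps.
(4w^3 + 4w^2 + 5w + 2) + 210 = 4w^3 + 4w^2 + 5w + 212 = (w + 4)(4w^2 - 12w + 53).
So |(4w^3 + 4w^2 + 5w + 2) + 210| = |w + 4|·|4w^2 - 12w + 53|.
Assume first that |w + 4| < 1, so |w| < 5. Then |4w^2 - 12w + 53| ≤ 4·5^2 + 12·5 + 53 = 213.
Hence |(4w^3 + 4w^2 + 5w + 2) + 210| ≤ 213|w + 4| < eps provided |w + 4| < eps/213.
Choosing delta = min(1, eps/213) ensures both conditions, hence |(4w^3 + 4w^2 + 5w + 2) + 210| < eps.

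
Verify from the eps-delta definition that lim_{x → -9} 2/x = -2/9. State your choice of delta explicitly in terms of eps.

delta = min(9/2, (81/4)eps)

Let eps > 0. We seek delta > 0 such that 0 < |x + 9| < delta implies |2/x + 2/9| < eps.
|2/x + 2/9| = 2·|-9 − x|/(9·|x|) = 2|x + 9|/(9|x|).
Require delta ≤ 9/2 so that |x| > 9 − 9/2 = 9/2, hence 9|x| > 81/2.
Then |2/x + 2/9| < 2|x + 9|/(81/2), which is < eps when |x + 9| < (81/4)eps.
Take delta = min(9/2, (81/4)eps). Then 0 < |x + 9| < delta gives both |x + 9| < 9/2 and |x + 9| < (81/4)eps, so |2/x + 2/9| < eps.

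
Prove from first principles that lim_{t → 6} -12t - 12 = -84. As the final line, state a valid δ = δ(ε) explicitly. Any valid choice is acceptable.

δ = ε/12

Fix ε > 0. We need δ > 0 so that 0 < |t − 6| < δ implies |(-12t - 12) + 84| < ε.
Since (-12t - 12) + 84 = -12(t − 6), we have |(-12t - 12) + 84| = 12|t − 6|.
Thus it suffices that |t − 6| < ε/12.
Choosing δ = ε/12 gives |(-12t - 12) + 84| = 12|t − 6| < ε whenever |t − 6| < δ.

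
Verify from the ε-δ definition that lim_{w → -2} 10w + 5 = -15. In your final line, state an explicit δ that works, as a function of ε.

δ = ε/10

Let ε > 0 be given. We need δ > 0 so that 0 < |w + 2| < δ implies |(10w + 5) + 15| < ε.
|(10w + 5) + 15| = |10w + 20| = 10|w + 2|.
So 10|w + 2| < ε exactly when |w + 2| < ε/10.
Take δ = ε/10. If 0 < |w + 2| < δ then |(10w + 5) + 15| = 10|w + 2| < 10·(ε/10) = ε.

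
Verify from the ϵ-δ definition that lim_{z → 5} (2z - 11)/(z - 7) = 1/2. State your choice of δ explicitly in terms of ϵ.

Let ϵ > 0. We want δ > 0 with 0 < |z − 5| < δ ⇒ |(2z - 11)/(z - 7) − (1/2)| < ϵ.
Combining over a common denominator, (2z - 11)/(z - 7) − (1/2) = [(2z - 11)·(-2) − (-1)·(z - 7)] / [(-2)·(z - 7)] = -3(z − 5) / ((-2)(z - 7)).
So |(2z - 11)/(z - 7) − (1/2)| = 3|z − 5| / (2·|z − 7|).
Require δ ≤ 1, so |z − 7| ≥ |-2| − |z − 5| > 2 − 1 = 1.
Hence |(2z - 11)/(z - 7) − (1/2)| < 3|z − 5|/(2·1) = (3/2)|z − 5|, which is < ϵ once |z − 5| < (2/3)ϵ.
Take δ = min(1, (2/3)ϵ). Then 0 < |z − 5| < δ forces both bounds, so |(2z - 11)/(z - 7) − (1/2)| < ϵ.

δ = min(1, (2/3)ϵ)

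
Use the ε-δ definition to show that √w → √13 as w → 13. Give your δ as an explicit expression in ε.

δ = min(13, √13·ε)

Fix ε > 0. We want δ > 0 such that 0 < |w − 13| < δ implies |√w − √13| < ε.
Rationalise: √w − √13 = (w − 13)/(√w + √13), so |√w − √13| = |w − 13|/(√w + √13).
Restrict δ ≤ 13 so that |w − 13| < 13 forces w > 0, and then √w + √13 > √13.
Hence |√w − √13| < |w − 13|/√13, which is < ε once |w − 13| < √13·ε.
Take δ = min(13, √13·ε). If 0 < |w − 13| < δ then w > 0 and |√w − √13| < |w − 13|/√13 < ε.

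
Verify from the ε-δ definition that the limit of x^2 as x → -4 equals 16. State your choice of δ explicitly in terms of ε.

δ = min(1, ε/9)

Fix ε > 0. We seek δ > 0 with 0 < |x + 4| < δ ⇒ |x^2 − 16| < ε.
Factor: x^2 − 16 = (x + 4)(x - 4), so |x^2 − 16| = |x + 4|·|x - 4|.
Impose δ ≤ 1 so that |x| < 5; then |x - 4| ≤ 9.
Hence |x^2 − 16| ≤ 9|x + 4|, which is < ε once |x + 4| < ε/9.
Take δ = min(1, ε/9). If 0 < |x + 4| < δ then both bounds hold and |x^2 − 16| ≤ 9|x + 4| < 9·(ε/9) = ε.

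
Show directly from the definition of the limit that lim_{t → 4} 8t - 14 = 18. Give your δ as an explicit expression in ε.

Let ε > 0 be given. We need δ > 0 so that 0 < |t − 4| < δ implies |(8t - 14) − 18| < ε.
|(8t - 14) − 18| = |8t - 32| = 8|t − 4|.
Thus it suffices that |t − 4| < ε/8.
Take δ = ε/8. If 0 < |t − 4| < δ then |(8t - 14) − 18| = 8|t − 4| < 8·(ε/8) = ε.

δ = ε/8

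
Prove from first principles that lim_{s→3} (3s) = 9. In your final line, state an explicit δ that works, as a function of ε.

δ = ε/3

Fix ε > 0. We need δ > 0 so that 0 < |s − 3| < δ implies |(3s) − 9| < ε.
Since (3s) − 9 = 3(s − 3), we have |(3s) − 9| = 3|s − 3|.
So 3|s − 3| < ε exactly when |s − 3| < ε/3.
Choosing δ = ε/3 gives |(3s) − 9| = 3|s − 3| < ε whenever |s − 3| < δ.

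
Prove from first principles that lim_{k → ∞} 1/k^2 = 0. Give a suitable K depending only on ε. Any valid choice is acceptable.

Let ε > 0 be given. For k ≥ 1, |1/k^2 − 0| = 1/k^2.
1/k^2 < ε ⇔ k^2 > 1/ε ⇔ k > (1/ε)^{1/2}.
Take K = (1/ε)^{1/2}. Then k > K implies 1/k^2 < ε.

K = (1/ε)^{1/2}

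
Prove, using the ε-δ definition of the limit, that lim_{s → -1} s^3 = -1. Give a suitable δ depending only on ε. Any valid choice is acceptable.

Suppose ε > 0. We seek δ > 0 with 0 < |s + 1| < δ ⇒ |s^3 + 1| < ε.
Factor: s^3 + 1 = (s + 1)(s^2 - s + 1), so |s^3 + 1| = |s + 1|·|s^2 - s + 1|.
Restrict δ ≤ 1. Then |s + 1| < 1 gives |s| < 2, so by the triangle inequality |s^2 - s + 1| ≤ 2^2 + 2 + 1 = 7.
Hence |s^3 + 1| ≤ 7|s + 1|, which is < ε once |s + 1| < ε/7.
Take δ = min(1, ε/7). If 0 < |s + 1| < δ then both bounds hold and |s^3 + 1| ≤ 7|s + 1| < 7·(ε/7) = ε.

δ = min(1, ε/7)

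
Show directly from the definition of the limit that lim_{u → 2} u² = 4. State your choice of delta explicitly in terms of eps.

Fix eps > 0. We seek delta > 0 with 0 < |u − 2| < delta ⇒ |u² − 4| < eps.
Factor: u² − 4 = (u − 2)(u + 2), so |u² − 4| = |u − 2|·|u + 2|.
Restrict delta ≤ 2. Then |u − 2| < 2 gives |u| < 4, so by the triangle inequality |u + 2| ≤ 4 + 2 = 6.
Hence |u² − 4| ≤ 6|u − 2|, which is < eps once |u − 2| < eps/6.
Take delta = min(2, eps/6). If 0 < |u − 2| < delta then both bounds hold and |u² − 4| ≤ 6|u − 2| < 6·(eps/6) = eps.

delta = min(2, eps/6)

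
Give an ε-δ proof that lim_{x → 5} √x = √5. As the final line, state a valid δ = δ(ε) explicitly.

Let ε > 0 be given. We want δ > 0 such that 0 < |x − 5| < δ implies |√x − √5| < ε.
Rationalise: √x − √5 = (x − 5)/(√x + √5), so |√x − √5| = |x − 5|/(√x + √5).
Restrict δ ≤ 5 so that |x − 5| < 5 forces x > 0, and then √x + √5 > √5.
Hence |√x − √5| < |x − 5|/√5, which is < ε once |x − 5| < √5·ε.
Take δ = min(5, √5·ε). If 0 < |x − 5| < δ then x > 0 and |√x − √5| < |x − 5|/√5 < ε.

δ = min(5, √5·ε)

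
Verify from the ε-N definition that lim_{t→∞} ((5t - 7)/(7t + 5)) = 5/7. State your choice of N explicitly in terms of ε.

Let ε > 0 be given. We seek N > 0 such that t > N implies |(5t - 7)/(7t + 5) − (5/7)| < ε.
(5t - 7)/(7t + 5) − (5/7) = (7(5t - 7) − 5(7t + 5)) / (7(7t + 5)) = -74/(7(7t + 5)).
For t > 0 we have 7t + 5 > 7t, so |(5t - 7)/(7t + 5) − (5/7)| = 74/(7(7t + 5)) < 74/(7·7t) = (74/49)/t.
Thus |(5t - 7)/(7t + 5) − (5/7)| < ε whenever t > (74/49)/ε.
Take N = (74/49)/ε. If t > N then |(5t - 7)/(7t + 5) − (5/7)| < (74/49)/t < ε.

N = (74/49)/ε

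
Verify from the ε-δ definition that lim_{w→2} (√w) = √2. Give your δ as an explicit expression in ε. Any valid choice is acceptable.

Suppose ε > 0. We want δ > 0 such that 0 < |w − 2| < δ implies |√w − √2| < ε.
Rationalise: √w − √2 = (w − 2)/(√w + √2), so |√w − √2| = |w − 2|/(√w + √2).
Restrict δ ≤ 2 so that |w − 2| < 2 forces w > 0, and then √w + √2 > √2.
Hence |√w − √2| < |w − 2|/√2, which is < ε once |w − 2| < √2·ε.
Take δ = min(2, √2·ε). If 0 < |w − 2| < δ then w > 0 and |√w − √2| < |w − 2|/√2 < ε.

δ = min(2, √2·ε)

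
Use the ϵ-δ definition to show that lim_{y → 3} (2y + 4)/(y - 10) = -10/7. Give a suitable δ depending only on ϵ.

Let ϵ > 0. We want δ > 0 with 0 < |y − 3| < δ ⇒ |(2y + 4)/(y - 10) + 10/7| < ϵ.
Combining over a common denominator, (2y + 4)/(y - 10) + 10/7 = [(2y + 4)·(-7) − 10·(y - 10)] / [(-7)·(y - 10)] = -24(y − 3) / ((-7)(y - 10)).
So |(2y + 4)/(y - 10) + 10/7| = 24|y − 3| / (7·|y − 10|).
Restrict δ ≤ 7/2. Then |y − 3| < 7/2 gives |y − 10| = |(y − 3) + (-7)| ≥ 7 − 7/2 = 7/2.
Hence |(2y + 4)/(y - 10) + 10/7| < 24|y − 3|/(7·(7/2)) = (48/49)|y − 3|, which is < ϵ once |y − 3| < (49/48)ϵ.
Take δ = min(7/2, (49/48)ϵ). Then 0 < |y − 3| < δ forces both bounds, so |(2y + 4)/(y - 10) + 10/7| < ϵ.

δ = min(7/2, (49/48)ϵ)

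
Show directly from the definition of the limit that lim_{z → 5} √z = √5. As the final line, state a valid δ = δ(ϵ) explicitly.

Fix ϵ > 0. We want δ > 0 such that 0 < |z − 5| < δ implies |√z − √5| < ϵ.
Rationalise: √z − √5 = (z − 5)/(√z + √5), so |√z − √5| = |z − 5|/(√z + √5).
Restrict δ ≤ 5 so that |z − 5| < 5 forces z > 0, and then √z + √5 > √5.
Hence |√z − √5| < |z − 5|/√5, which is < ϵ once |z − 5| < √5·ϵ.
Take δ = min(5, √5·ϵ). If 0 < |z − 5| < δ then z > 0 and |√z − √5| < |z − 5|/√5 < ϵ.

δ = min(5, √5·ϵ)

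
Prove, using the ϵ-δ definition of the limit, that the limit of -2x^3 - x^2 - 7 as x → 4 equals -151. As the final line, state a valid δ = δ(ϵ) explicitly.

Fix ϵ > 0. We want δ > 0 such that 0 < |x − 4| < δ implies |(-2x^3 - x^2 - 7) + 151| < ϵ.
(-2x^3 - x^2 - 7) + 151 = -2x^3 - x^2 + 144 = (x − 4)(-2x^2 - 9x - 36).
So |(-2x^3 - x^2 - 7) + 151| = |x − 4|·|-2x^2 - 9x - 36|.
Assume first that |x − 4| < 2, so |x| < 6. Then |-2x^2 - 9x - 36| ≤ 2·6^2 + 9·6 + 36 = 162.
Hence |(-2x^3 - x^2 - 7) + 151| ≤ 162|x − 4| < ϵ provided |x − 4| < ϵ/162.
Choosing δ = min(2, ϵ/162) ensures both conditions, hence |(-2x^3 - x^2 - 7) + 151| < ϵ.

δ = min(2, ϵ/162)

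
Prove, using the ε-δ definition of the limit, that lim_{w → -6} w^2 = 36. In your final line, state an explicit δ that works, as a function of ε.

Let ε > 0 be given. We seek δ > 0 with 0 < |w + 6| < δ ⇒ |w^2 − 36| < ε.
Factor: w^2 − 36 = (w + 6)(w - 6), so |w^2 − 36| = |w + 6|·|w - 6|.
Impose δ ≤ 2 so that |w| < 8; then |w - 6| ≤ 14.
Hence |w^2 − 36| ≤ 14|w + 6|, which is < ε once |w + 6| < ε/14.
Take δ = min(2, ε/14). If 0 < |w + 6| < δ then both bounds hold and |w^2 − 36| ≤ 14|w + 6| < 14·(ε/14) = ε.

δ = min(2, ε/14)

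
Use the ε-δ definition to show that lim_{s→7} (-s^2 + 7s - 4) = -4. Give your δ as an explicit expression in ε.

δ = min(1, ε/8)

Let ε > 0. We want δ > 0 such that 0 < |s − 7| < δ implies |(-s^2 + 7s - 4) + 4| < ε.
(-s^2 + 7s - 4) + 4 = -s^2 + 7s = (s − 7)(-s).
So |(-s^2 + 7s - 4) + 4| = |s − 7|·|-s|.
Require δ ≤ 1. Then |s − 7| < 1 gives |s| < 8, and by the triangle inequality |-s| ≤ 8 = 8.
Hence |(-s^2 + 7s - 4) + 4| ≤ 8|s − 7| < ε provided |s − 7| < ε/8.
Choosing δ = min(1, ε/8) ensures both conditions, hence |(-s^2 + 7s - 4) + 4| < ε.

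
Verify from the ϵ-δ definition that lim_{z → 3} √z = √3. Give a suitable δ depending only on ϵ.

Let ϵ > 0. We want δ > 0 such that 0 < |z − 3| < δ implies |√z − √3| < ϵ.
Multiplying by the conjugate, |√z − √3| = |z − 3|/(√z + √3).
Restrict δ ≤ 3 so that |z − 3| < 3 forces z > 0, and then √z + √3 > √3.
Hence |√z − √3| < |z − 3|/√3, which is < ϵ once |z − 3| < √3·ϵ.
Take δ = min(3, √3·ϵ). If 0 < |z − 3| < δ then z > 0 and |√z − √3| < |z − 3|/√3 < ϵ.

δ = min(3, √3·ϵ)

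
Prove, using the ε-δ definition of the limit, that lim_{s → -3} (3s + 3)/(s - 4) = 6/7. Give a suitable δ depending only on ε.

Fix ε > 0. We want δ > 0 with 0 < |s + 3| < δ ⇒ |(3s + 3)/(s - 4) − (6/7)| < ε.
Combining over a common denominator, (3s + 3)/(s - 4) − (6/7) = [(3s + 3)·(-7) − (-6)·(s - 4)] / [(-7)·(s - 4)] = -15(s + 3) / ((-7)(s - 4)).
So |(3s + 3)/(s - 4) − (6/7)| = 15|s + 3| / (7·|s − 4|).
Require δ ≤ 7/2, so |s − 4| ≥ |-7| − |s + 3| > 7 − 7/2 = 7/2.
Hence |(3s + 3)/(s - 4) − (6/7)| < 15|s + 3|/(7·(7/2)) = (30/49)|s + 3|, which is < ε once |s + 3| < (49/30)ε.
Take δ = min(7/2, (49/30)ε). Then 0 < |s + 3| < δ forces both bounds, so |(3s + 3)/(s - 4) − (6/7)| < ε.

δ = min(7/2, (49/30)ε)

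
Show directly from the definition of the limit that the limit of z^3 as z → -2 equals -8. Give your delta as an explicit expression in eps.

delta = min(1, eps/19)

Suppose eps > 0. We seek delta > 0 with 0 < |z + 2| < delta ⇒ |z^3 + 8| < eps.
Factor: z^3 + 8 = (z + 2)(z^2 - 2z + 4), so |z^3 + 8| = |z + 2|·|z^2 - 2z + 4|.
Impose delta ≤ 1 so that |z| < 3; then |z^2 - 2z + 4| ≤ 19.
Hence |z^3 + 8| ≤ 19|z + 2|, which is < eps once |z + 2| < eps/19.
Take delta = min(1, eps/19). If 0 < |z + 2| < delta then both bounds hold and |z^3 + 8| ≤ 19|z + 2| < 19·(eps/19) = eps.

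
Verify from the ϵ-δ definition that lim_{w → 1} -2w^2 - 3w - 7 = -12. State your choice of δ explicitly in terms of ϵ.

Let ϵ > 0 be given. We want δ > 0 such that 0 < |w − 1| < δ implies |(-2w^2 - 3w - 7) + 12| < ϵ.
(-2w^2 - 3w - 7) + 12 = -2w^2 - 3w + 5 = (w − 1)(-2w - 5).
So |(-2w^2 - 3w - 7) + 12| = |w − 1|·|-2w - 5|.
Require δ ≤ 1. Then |w − 1| < 1 gives |w| < 2, and by the triangle inequality |-2w - 5| ≤ 2·2 + 5 = 9.
Hence |(-2w^2 - 3w - 7) + 12| ≤ 9|w − 1| < ϵ provided |w − 1| < ϵ/9.
Choosing δ = min(1, ϵ/9) ensures both conditions, hence |(-2w^2 - 3w - 7) + 12| < ϵ.

δ = min(1, ϵ/9)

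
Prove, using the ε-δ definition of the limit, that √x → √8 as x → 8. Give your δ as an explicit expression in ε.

Let ε > 0. We want δ > 0 such that 0 < |x − 8| < δ implies |√x − √8| < ε.
Rationalise: √x − √8 = (x − 8)/(√x + √8), so |√x − √8| = |x − 8|/(√x + √8).
Restrict δ ≤ 8 so that |x − 8| < 8 forces x > 0, and then √x + √8 > √8.
Hence |√x − √8| < |x − 8|/√8, which is < ε once |x − 8| < √8·ε.
Take δ = min(8, √8·ε). If 0 < |x − 8| < δ then x > 0 and |√x − √8| < |x − 8|/√8 < ε.

δ = min(8, √8·ε)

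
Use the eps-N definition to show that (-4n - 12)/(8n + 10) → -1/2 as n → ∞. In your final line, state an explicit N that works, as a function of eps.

N = (7/8)/eps

Suppose eps > 0. For n ≥ 1, |(-4n - 12)/(8n + 10) + 1/2| = |-56|/(8(8n + 10)) = 56/(8(8n + 10)).
Since 8n + 10 ≥ 8n for n ≥ 1, this is ≤ 56/(8·8n) = (7/8)/n.
So |(-4n - 12)/(8n + 10) + 1/2| < eps whenever n > (7/8)/eps.
Take N = (7/8)/eps. If n > N then |(-4n - 12)/(8n + 10) + 1/2| ≤ (7/8)/n < eps.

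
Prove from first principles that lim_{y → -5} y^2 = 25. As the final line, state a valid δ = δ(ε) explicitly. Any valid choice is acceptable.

δ = min(2, ε/12)

Suppose ε > 0. We seek δ > 0 with 0 < |y + 5| < δ ⇒ |y^2 − 25| < ε.
Factor: y^2 − 25 = (y + 5)(y - 5), so |y^2 − 25| = |y + 5|·|y - 5|.
Restrict δ ≤ 2. Then |y + 5| < 2 gives |y| < 7, so by the triangle inequality |y - 5| ≤ 7 + 5 = 12.
Hence |y^2 − 25| ≤ 12|y + 5|, which is < ε once |y + 5| < ε/12.
Take δ = min(2, ε/12). If 0 < |y + 5| < δ then both bounds hold and |y^2 − 25| ≤ 12|y + 5| < 12·(ε/12) = ε.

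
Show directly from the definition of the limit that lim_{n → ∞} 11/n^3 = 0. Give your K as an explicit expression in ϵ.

Let ϵ > 0 be given. For n ≥ 1, |11/n^3 − 0| = 11/n^3.
11/n^3 < ϵ ⇔ n^3 > 11/ϵ ⇔ n > (11/ϵ)^{1/3}.
Take K = (11/ϵ)^{1/3}. Then n > K implies 11/n^3 < ϵ.

K = (11/ϵ)^{1/3}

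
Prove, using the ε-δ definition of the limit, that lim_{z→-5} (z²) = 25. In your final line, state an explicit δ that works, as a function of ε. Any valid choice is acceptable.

Fix ε > 0. We seek δ > 0 with 0 < |z + 5| < δ ⇒ |z² − 25| < ε.
Factor: z² − 25 = (z + 5)(z - 5), so |z² − 25| = |z + 5|·|z - 5|.
Impose δ ≤ 1 so that |z| < 6; then |z - 5| ≤ 11.
Hence |z² − 25| ≤ 11|z + 5|, which is < ε once |z + 5| < ε/11.
Take δ = min(1, ε/11). If 0 < |z + 5| < δ then both bounds hold and |z² − 25| ≤ 11|z + 5| < 11·(ε/11) = ε.

δ = min(1, ε/11)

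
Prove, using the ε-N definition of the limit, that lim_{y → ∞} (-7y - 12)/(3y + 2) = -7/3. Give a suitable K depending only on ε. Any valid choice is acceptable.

Let ε > 0 be given. We seek K > 0 such that y > K implies |(-7y - 12)/(3y + 2) + 7/3| < ε.
(-7y - 12)/(3y + 2) + 7/3 = (3(-7y - 12) − (-7)(3y + 2)) / (3(3y + 2)) = -22/(3(3y + 2)).
For y > 0 we have 3y + 2 > 3y, so |(-7y - 12)/(3y + 2) + 7/3| = 22/(3(3y + 2)) < 22/(3·3y) = (22/9)/y.
Thus |(-7y - 12)/(3y + 2) + 7/3| < ε whenever y > (22/9)/ε.
Take K = (22/9)/ε. If y > K then |(-7y - 12)/(3y + 2) + 7/3| < (22/9)/y < ε.

K = (22/9)/ε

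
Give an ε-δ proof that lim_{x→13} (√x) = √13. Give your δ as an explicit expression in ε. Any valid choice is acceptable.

Fix ε > 0. We want δ > 0 such that 0 < |x − 13| < δ implies |√x − √13| < ε.
Rationalise: √x − √13 = (x − 13)/(√x + √13), so |√x − √13| = |x − 13|/(√x + √13).
Restrict δ ≤ 13 so that |x − 13| < 13 forces x > 0, and then √x + √13 > √13.
Hence |√x − √13| < |x − 13|/√13, which is < ε once |x − 13| < √13·ε.
Take δ = min(13, √13·ε). If 0 < |x − 13| < δ then x > 0 and |√x − √13| < |x − 13|/√13 < ε.

δ = min(13, √13·ε)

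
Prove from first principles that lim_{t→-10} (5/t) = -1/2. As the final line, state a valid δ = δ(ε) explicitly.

Let ε > 0 be given. We seek δ > 0 such that 0 < |t + 10| < δ implies |5/t + 1/2| < ε.
|5/t + 1/2| = 5·|-10 − t|/(10·|t|) = 5|t + 10|/(10|t|).
Require δ ≤ 5 so that |t| > 10 − 5 = 5, hence 10|t| > 50.
Then |5/t + 1/2| < 5|t + 10|/50, which is < ε when |t + 10| < 10ε.
Take δ = min(5, 10ε). Then 0 < |t + 10| < δ gives both |t + 10| < 5 and |t + 10| < 10ε, so |5/t + 1/2| < ε.

δ = min(5, 10ε)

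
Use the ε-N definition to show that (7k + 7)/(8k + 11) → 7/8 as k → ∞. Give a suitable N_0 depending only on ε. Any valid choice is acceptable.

N_0 = (21/64)/ε

Let ε > 0 be given. For k ≥ 1, |(7k + 7)/(8k + 11) − (7/8)| = |-21|/(8(8k + 11)) = 21/(8(8k + 11)).
Since 8k + 11 ≥ 8k for k ≥ 1, this is ≤ 21/(8·8k) = (21/64)/k.
So |(7k + 7)/(8k + 11) − (7/8)| < ε whenever k > (21/64)/ε.
Take N_0 = (21/64)/ε. If k > N_0 then |(7k + 7)/(8k + 11) − (7/8)| ≤ (21/64)/k < ε.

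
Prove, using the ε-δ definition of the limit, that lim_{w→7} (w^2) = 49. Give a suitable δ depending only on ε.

δ = min(2, ε/16)

Fix ε > 0. We seek δ > 0 with 0 < |w − 7| < δ ⇒ |w^2 − 49| < ε.
Factor: w^2 − 49 = (w − 7)(w + 7), so |w^2 − 49| = |w − 7|·|w + 7|.
Restrict δ ≤ 2. Then |w − 7| < 2 gives |w| < 9, so by the triangle inequality |w + 7| ≤ 9 + 7 = 16.
Hence |w^2 − 49| ≤ 16|w − 7|, which is < ε once |w − 7| < ε/16.
Take δ = min(2, ε/16). If 0 < |w − 7| < δ then both bounds hold and |w^2 − 49| ≤ 16|w − 7| < 16·(ε/16) = ε.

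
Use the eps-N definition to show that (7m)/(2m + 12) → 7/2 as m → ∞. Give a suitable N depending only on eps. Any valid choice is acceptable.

Suppose eps > 0. For m ≥ 1, |(7m)/(2m + 12) − (7/2)| = |-84|/(2(2m + 12)) = 84/(2(2m + 12)).
Since 2m + 12 ≥ 2m for m ≥ 1, this is ≤ 84/(2·2m) = 21/m.
So |(7m)/(2m + 12) − (7/2)| < eps whenever m > 21/eps.
Take N = 21/eps. If m > N then |(7m)/(2m + 12) − (7/2)| ≤ 21/m < eps.

N = 21/eps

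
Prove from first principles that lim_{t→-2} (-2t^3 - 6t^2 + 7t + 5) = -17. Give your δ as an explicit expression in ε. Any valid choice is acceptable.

δ = min(2, ε/51)

Let ε > 0. We want δ > 0 such that 0 < |t + 2| < δ implies |(-2t^3 - 6t^2 + 7t + 5) + 17| < ε.
(-2t^3 - 6t^2 + 7t + 5) + 17 = -2t^3 - 6t^2 + 7t + 22 = (t + 2)(-2t^2 - 2t + 11).
So |(-2t^3 - 6t^2 + 7t + 5) + 17| = |t + 2|·|-2t^2 - 2t + 11|.
Require δ ≤ 2. Then |t + 2| < 2 gives |t| < 4, and by the triangle inequality |-2t^2 - 2t + 11| ≤ 2·4^2 + 2·4 + 11 = 51.
Hence |(-2t^3 - 6t^2 + 7t + 5) + 17| ≤ 51|t + 2| < ε provided |t + 2| < ε/51.
Take δ = min(2, ε/51). Then 0 < |t + 2| < δ gives both |t + 2| < 2 and |t + 2| < ε/51, so |(-2t^3 - 6t^2 + 7t + 5) + 17| < ε.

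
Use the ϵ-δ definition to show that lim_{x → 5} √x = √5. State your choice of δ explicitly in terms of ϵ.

δ = min(5, √5·ϵ)

Let ϵ > 0. We want δ > 0 such that 0 < |x − 5| < δ implies |√x − √5| < ϵ.
Multiplying by the conjugate, |√x − √5| = |x − 5|/(√x + √5).
Restrict δ ≤ 5 so that |x − 5| < 5 forces x > 0, and then √x + √5 > √5.
Hence |√x − √5| < |x − 5|/√5, which is < ϵ once |x − 5| < √5·ϵ.
Take δ = min(5, √5·ϵ). If 0 < |x − 5| < δ then x > 0 and |√x − √5| < |x − 5|/√5 < ϵ.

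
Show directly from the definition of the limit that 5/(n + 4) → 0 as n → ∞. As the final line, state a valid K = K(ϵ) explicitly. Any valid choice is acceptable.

K = 5/ϵ

Let ϵ > 0 be given. For n ≥ 1, |5/(n + 4) − 0| = 5/(n + 4) ≤ 5/n.
We need 5/n < ϵ, i.e. n > 5/ϵ.
Take K = 5/ϵ. If n > K then |5/(n + 4)| ≤ 5/n < ϵ.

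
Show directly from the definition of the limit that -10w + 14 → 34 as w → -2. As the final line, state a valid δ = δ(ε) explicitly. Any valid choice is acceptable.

δ = ε/10

Let ε > 0. We need δ > 0 so that 0 < |w + 2| < δ implies |(-10w + 14) − 34| < ε.
|(-10w + 14) − 34| = |-10w - 20| = 10|w + 2|.
So 10|w + 2| < ε exactly when |w + 2| < ε/10.
Take δ = ε/10. If 0 < |w + 2| < δ then |(-10w + 14) − 34| = 10|w + 2| < 10·(ε/10) = ε.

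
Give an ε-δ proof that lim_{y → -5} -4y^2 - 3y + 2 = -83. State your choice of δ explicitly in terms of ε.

δ = min(2, ε/45)

Fix ε > 0. We want δ > 0 such that 0 < |y + 5| < δ implies |(-4y^2 - 3y + 2) + 83| < ε.
(-4y^2 - 3y + 2) + 83 = -4y^2 - 3y + 85 = (y + 5)(-4y + 17).
So |(-4y^2 - 3y + 2) + 83| = |y + 5|·|-4y + 17|.
Require δ ≤ 2. Then |y + 5| < 2 gives |y| < 7, and by the triangle inequality |-4y + 17| ≤ 4·7 + 17 = 45.
Hence |(-4y^2 - 3y + 2) + 83| ≤ 45|y + 5| < ε provided |y + 5| < ε/45.
Take δ = min(2, ε/45). Then 0 < |y + 5| < δ gives both |y + 5| < 2 and |y + 5| < ε/45, so |(-4y^2 - 3y + 2) + 83| < ε.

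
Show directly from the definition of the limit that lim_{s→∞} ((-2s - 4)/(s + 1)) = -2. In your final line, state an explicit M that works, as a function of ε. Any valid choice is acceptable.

Let ε > 0 be given. We seek M > 0 such that s > M implies |(-2s - 4)/(s + 1) + 2| < ε.
(-2s - 4)/(s + 1) + 2 = ((-2s - 4) − (-2)(s + 1)) / ((s + 1)) = -2/((s + 1)).
For s > 0 we have s + 1 > s, so |(-2s - 4)/(s + 1) + 2| = 2/((s + 1)) < 2/(s) = 2/s.
Thus |(-2s - 4)/(s + 1) + 2| < ε whenever s > 2/ε.
Take M = 2/ε. If s > M then |(-2s - 4)/(s + 1) + 2| < 2/s < ε.

M = 2/ε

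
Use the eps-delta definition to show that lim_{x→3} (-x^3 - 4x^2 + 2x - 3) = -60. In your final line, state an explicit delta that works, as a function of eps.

Let eps > 0 be given. We want delta > 0 such that 0 < |x − 3| < delta implies |(-x^3 - 4x^2 + 2x - 3) + 60| < eps.
(-x^3 - 4x^2 + 2x - 3) + 60 = -x^3 - 4x^2 + 2x + 57 = (x − 3)(-x^2 - 7x - 19).
So |(-x^3 - 4x^2 + 2x - 3) + 60| = |x − 3|·|-x^2 - 7x - 19|.
Assume first that |x − 3| < 1, so |x| < 4. Then |-x^2 - 7x - 19| ≤ 4^2 + 7·4 + 19 = 63.
Hence |(-x^3 - 4x^2 + 2x - 3) + 60| ≤ 63|x − 3| < eps provided |x − 3| < eps/63.
Choosing delta = min(1, eps/63) ensures both conditions, hence |(-x^3 - 4x^2 + 2x - 3) + 60| < eps.

delta = min(1, eps/63)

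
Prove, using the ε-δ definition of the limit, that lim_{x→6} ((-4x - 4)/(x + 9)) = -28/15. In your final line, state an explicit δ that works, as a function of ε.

δ = min(15/2, (225/64)ε)

Let ε > 0. We want δ > 0 with 0 < |x − 6| < δ ⇒ |(-4x - 4)/(x + 9) + 28/15| < ε.
Combining over a common denominator, (-4x - 4)/(x + 9) + 28/15 = [(-4x - 4)·15 − (-28)·(x + 9)] / [15·(x + 9)] = -32(x − 6) / (15(x + 9)).
So |(-4x - 4)/(x + 9) + 28/15| = 32|x − 6| / (15·|x + 9|).
Require δ ≤ 15/2, so |x + 9| ≥ |15| − |x − 6| > 15 − 15/2 = 15/2.
Hence |(-4x - 4)/(x + 9) + 28/15| < 32|x − 6|/(15·(15/2)) = (64/225)|x − 6|, which is < ε once |x − 6| < (225/64)ε.
Take δ = min(15/2, (225/64)ε). Then 0 < |x − 6| < δ forces both bounds, so |(-4x - 4)/(x + 9) + 28/15| < ε.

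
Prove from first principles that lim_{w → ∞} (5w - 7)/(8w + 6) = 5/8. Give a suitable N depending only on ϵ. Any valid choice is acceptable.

Suppose ϵ > 0. We seek N > 0 such that w > N implies |(5w - 7)/(8w + 6) − (5/8)| < ϵ.
(5w - 7)/(8w + 6) − (5/8) = (8(5w - 7) − 5(8w + 6)) / (8(8w + 6)) = -86/(8(8w + 6)).
For w > 0 we have 8w + 6 > 8w, so |(5w - 7)/(8w + 6) − (5/8)| = 86/(8(8w + 6)) < 86/(8·8w) = (43/32)/w.
Thus |(5w - 7)/(8w + 6) − (5/8)| < ϵ whenever w > (43/32)/ϵ.
Take N = (43/32)/ϵ. If w > N then |(5w - 7)/(8w + 6) − (5/8)| < (43/32)/w < ϵ.

N = (43/32)/ϵ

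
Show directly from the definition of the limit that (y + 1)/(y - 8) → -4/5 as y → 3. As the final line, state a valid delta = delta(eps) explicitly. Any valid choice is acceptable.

delta = min(5/2, (25/18)eps)

Fix eps > 0. We want delta > 0 with 0 < |y − 3| < delta ⇒ |(y + 1)/(y - 8) + 4/5| < eps.
Combining over a common denominator, (y + 1)/(y - 8) + 4/5 = [(y + 1)·(-5) − 4·(y - 8)] / [(-5)·(y - 8)] = -9(y − 3) / ((-5)(y - 8)).
So |(y + 1)/(y - 8) + 4/5| = 9|y − 3| / (5·|y − 8|).
Restrict delta ≤ 5/2. Then |y − 3| < 5/2 gives |y − 8| = |(y − 3) + (-5)| ≥ 5 − 5/2 = 5/2.
Hence |(y + 1)/(y - 8) + 4/5| < 9|y − 3|/(5·(5/2)) = (18/25)|y − 3|, which is < eps once |y − 3| < (25/18)eps.
Take delta = min(5/2, (25/18)eps). Then 0 < |y − 3| < delta forces both bounds, so |(y + 1)/(y - 8) + 4/5| < eps.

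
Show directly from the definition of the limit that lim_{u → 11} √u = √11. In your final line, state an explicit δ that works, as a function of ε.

δ = min(11, √11·ε)

Let ε > 0 be given. We want δ > 0 such that 0 < |u − 11| < δ implies |√u − √11| < ε.
Rationalise: √u − √11 = (u − 11)/(√u + √11), so |√u − √11| = |u − 11|/(√u + √11).
Restrict δ ≤ 11 so that |u − 11| < 11 forces u > 0, and then √u + √11 > √11.
Hence |√u − √11| < |u − 11|/√11, which is < ε once |u − 11| < √11·ε.
Take δ = min(11, √11·ε). If 0 < |u − 11| < δ then u > 0 and |√u − √11| < |u − 11|/√11 < ε.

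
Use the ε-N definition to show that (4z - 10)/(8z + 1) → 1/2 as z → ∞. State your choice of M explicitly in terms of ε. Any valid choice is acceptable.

Let ε > 0 be given. We seek M > 0 such that z > M implies |(4z - 10)/(8z + 1) − (1/2)| < ε.
(4z - 10)/(8z + 1) − (1/2) = (8(4z - 10) − 4(8z + 1)) / (8(8z + 1)) = -84/(8(8z + 1)).
For z > 0 we have 8z + 1 > 8z, so |(4z - 10)/(8z + 1) − (1/2)| = 84/(8(8z + 1)) < 84/(8·8z) = (21/16)/z.
Thus |(4z - 10)/(8z + 1) − (1/2)| < ε whenever z > (21/16)/ε.
Take M = (21/16)/ε. If z > M then |(4z - 10)/(8z + 1) − (1/2)| < (21/16)/z < ε.

M = (21/16)/ε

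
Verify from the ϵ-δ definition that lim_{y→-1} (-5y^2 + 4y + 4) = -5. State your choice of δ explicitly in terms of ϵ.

Fix ϵ > 0. We want δ > 0 such that 0 < |y + 1| < δ implies |(-5y^2 + 4y + 4) + 5| < ϵ.
(-5y^2 + 4y + 4) + 5 = -5y^2 + 4y + 9 = (y + 1)(-5y + 9).
So |(-5y^2 + 4y + 4) + 5| = |y + 1|·|-5y + 9|.
Assume first that |y + 1| < 1, so |y| < 2. Then |-5y + 9| ≤ 5·2 + 9 = 19.
Hence |(-5y^2 + 4y + 4) + 5| ≤ 19|y + 1| < ϵ provided |y + 1| < ϵ/19.
Take δ = min(1, ϵ/19). Then 0 < |y + 1| < δ gives both |y + 1| < 1 and |y + 1| < ϵ/19, so |(-5y^2 + 4y + 4) + 5| < ϵ.

δ = min(1, ϵ/19)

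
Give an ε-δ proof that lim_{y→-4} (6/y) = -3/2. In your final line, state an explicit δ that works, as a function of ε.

δ = min(2, (4/3)ε)

Fix ε > 0. We seek δ > 0 such that 0 < |y + 4| < δ implies |6/y + 3/2| < ε.
|6/y + 3/2| = 6·|-4 − y|/(4·|y|) = 6|y + 4|/(4|y|).
Restrict δ ≤ 2. Then |y + 4| < 2 gives |y| > 2, so 4|y| > 8.
Then |6/y + 3/2| < 6|y + 4|/8, which is < ε when |y + 4| < (4/3)ε.
Take δ = min(2, (4/3)ε). Then 0 < |y + 4| < δ gives both |y + 4| < 2 and |y + 4| < (4/3)ε, so |6/y + 3/2| < ε.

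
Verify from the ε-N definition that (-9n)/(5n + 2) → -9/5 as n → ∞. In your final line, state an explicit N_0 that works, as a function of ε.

Let ε > 0 be given. For n ≥ 1, |(-9n)/(5n + 2) + 9/5| = |18|/(5(5n + 2)) = 18/(5(5n + 2)).
Since 5n + 2 ≥ 5n for n ≥ 1, this is ≤ 18/(5·5n) = (18/25)/n.
So |(-9n)/(5n + 2) + 9/5| < ε whenever n > (18/25)/ε.
Take N_0 = (18/25)/ε. If n > N_0 then |(-9n)/(5n + 2) + 9/5| ≤ (18/25)/n < ε.

N_0 = (18/25)/ε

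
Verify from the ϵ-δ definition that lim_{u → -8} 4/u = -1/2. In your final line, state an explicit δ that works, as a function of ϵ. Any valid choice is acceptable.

Fix ϵ > 0. We seek δ > 0 such that 0 < |u + 8| < δ implies |4/u + 1/2| < ϵ.
|4/u + 1/2| = 4·|-8 − u|/(8·|u|) = 4|u + 8|/(8|u|).
Restrict δ ≤ 4. Then |u + 8| < 4 gives |u| > 4, so 8|u| > 32.
Then |4/u + 1/2| < 4|u + 8|/32, which is < ϵ when |u + 8| < 8ϵ.
Take δ = min(4, 8ϵ). Then 0 < |u + 8| < δ gives both |u + 8| < 4 and |u + 8| < 8ϵ, so |4/u + 1/2| < ϵ.

δ = min(4, 8ϵ)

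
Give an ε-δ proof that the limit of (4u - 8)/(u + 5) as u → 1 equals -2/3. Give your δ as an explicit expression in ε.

δ = min(3, (9/14)ε)

Let ε > 0 be given. We want δ > 0 with 0 < |u − 1| < δ ⇒ |(4u - 8)/(u + 5) + 2/3| < ε.
Combining over a common denominator, (4u - 8)/(u + 5) + 2/3 = [(4u - 8)·6 − (-4)·(u + 5)] / [6·(u + 5)] = 28(u − 1) / (6(u + 5)).
So |(4u - 8)/(u + 5) + 2/3| = 28|u − 1| / (6·|u + 5|).
Restrict δ ≤ 3. Then |u − 1| < 3 gives |u + 5| = |(u − 1) + 6| ≥ 6 − 3 = 3.
Hence |(4u - 8)/(u + 5) + 2/3| < 28|u − 1|/(6·3) = (14/9)|u − 1|, which is < ε once |u − 1| < (9/14)ε.
Take δ = min(3, (9/14)ε). Then 0 < |u − 1| < δ forces both bounds, so |(4u - 8)/(u + 5) + 2/3| < ε.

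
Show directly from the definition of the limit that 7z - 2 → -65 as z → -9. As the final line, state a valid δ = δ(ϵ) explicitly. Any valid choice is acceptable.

Let ϵ > 0. We need δ > 0 so that 0 < |z + 9| < δ implies |(7z - 2) + 65| < ϵ.
|(7z - 2) + 65| = |7z + 63| = 7|z + 9|.
So 7|z + 9| < ϵ exactly when |z + 9| < ϵ/7.
Take δ = ϵ/7. If 0 < |z + 9| < δ then |(7z - 2) + 65| = 7|z + 9| < 7·(ϵ/7) = ϵ.

δ = ϵ/7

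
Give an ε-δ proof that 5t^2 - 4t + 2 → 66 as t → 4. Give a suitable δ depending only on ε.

Let ε > 0 be given. We want δ > 0 such that 0 < |t − 4| < δ implies |(5t^2 - 4t + 2) − 66| < ε.
(5t^2 - 4t + 2) − 66 = 5t^2 - 4t - 64 = (t − 4)(5t + 16).
So |(5t^2 - 4t + 2) − 66| = |t − 4|·|5t + 16|.
Require δ ≤ 1. Then |t − 4| < 1 gives |t| < 5, and by the triangle inequality |5t + 16| ≤ 5·5 + 16 = 41.
Hence |(5t^2 - 4t + 2) − 66| ≤ 41|t − 4| < ε provided |t − 4| < ε/41.
Take δ = min(1, ε/41). Then 0 < |t − 4| < δ gives both |t − 4| < 1 and |t − 4| < ε/41, so |(5t^2 - 4t + 2) − 66| < ε.

δ = min(1, ε/41)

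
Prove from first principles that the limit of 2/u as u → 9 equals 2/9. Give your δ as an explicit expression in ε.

δ = min(9/2, (81/4)ε)

Let ε > 0 be given. We seek δ > 0 such that 0 < |u − 9| < δ implies |2/u − (2/9)| < ε.
|2/u − (2/9)| = 2·|9 − u|/(9·|u|) = 2|u − 9|/(9|u|).
Require δ ≤ 9/2 so that |u| > 9 − 9/2 = 9/2, hence 9|u| > 81/2.
Then |2/u − (2/9)| < 2|u − 9|/(81/2), which is < ε when |u − 9| < (81/4)ε.
Take δ = min(9/2, (81/4)ε). Then 0 < |u − 9| < δ gives both |u − 9| < 9/2 and |u − 9| < (81/4)ε, so |2/u − (2/9)| < ε.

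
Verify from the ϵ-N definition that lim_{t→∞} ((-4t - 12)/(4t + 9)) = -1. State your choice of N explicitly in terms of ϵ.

N = (3/4)/ϵ

Suppose ϵ > 0. We seek N > 0 such that t > N implies |(-4t - 12)/(4t + 9) + 1| < ϵ.
(-4t - 12)/(4t + 9) + 1 = (4(-4t - 12) − (-4)(4t + 9)) / (4(4t + 9)) = -12/(4(4t + 9)).
For t > 0 we have 4t + 9 > 4t, so |(-4t - 12)/(4t + 9) + 1| = 12/(4(4t + 9)) < 12/(4·4t) = (3/4)/t.
Thus |(-4t - 12)/(4t + 9) + 1| < ϵ whenever t > (3/4)/ϵ.
Take N = (3/4)/ϵ. If t > N then |(-4t - 12)/(4t + 9) + 1| < (3/4)/t < ϵ.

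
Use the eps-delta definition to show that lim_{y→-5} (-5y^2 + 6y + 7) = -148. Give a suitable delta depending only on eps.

Let eps > 0 be given. We want delta > 0 such that 0 < |y + 5| < delta implies |(-5y^2 + 6y + 7) + 148| < eps.
(-5y^2 + 6y + 7) + 148 = -5y^2 + 6y + 155 = (y + 5)(-5y + 31).
So |(-5y^2 + 6y + 7) + 148| = |y + 5|·|-5y + 31|.
Require delta ≤ 1. Then |y + 5| < 1 gives |y| < 6, and by the triangle inequality |-5y + 31| ≤ 5·6 + 31 = 61.
Hence |(-5y^2 + 6y + 7) + 148| ≤ 61|y + 5| < eps provided |y + 5| < eps/61.
Choosing delta = min(1, eps/61) ensures both conditions, hence |(-5y^2 + 6y + 7) + 148| < eps.

delta = min(1, eps/61)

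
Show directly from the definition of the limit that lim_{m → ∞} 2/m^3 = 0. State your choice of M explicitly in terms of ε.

Let ε > 0. For m ≥ 1, |2/m^3 − 0| = 2/m^3.
2/m^3 < ε ⇔ m^3 > 2/ε ⇔ m > (2/ε)^{1/3}.
Take M = (2/ε)^{1/3}. Then m > M implies 2/m^3 < ε.

M = (2/ε)^{1/3}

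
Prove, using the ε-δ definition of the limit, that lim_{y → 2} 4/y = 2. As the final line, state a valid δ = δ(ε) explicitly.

δ = min(1, (1/2)ε)

Let ε > 0. We seek δ > 0 such that 0 < |y − 2| < δ implies |4/y − 2| < ε.
|4/y − 2| = 4·|2 − y|/(2·|y|) = 4|y − 2|/(2|y|).
Restrict δ ≤ 1. Then |y − 2| < 1 gives |y| > 1, so 2|y| > 2.
Then |4/y − 2| < 4|y − 2|/2, which is < ε when |y − 2| < (1/2)ε.
Take δ = min(1, (1/2)ε). Then 0 < |y − 2| < δ gives both |y − 2| < 1 and |y − 2| < (1/2)ε, so |4/y − 2| < ε.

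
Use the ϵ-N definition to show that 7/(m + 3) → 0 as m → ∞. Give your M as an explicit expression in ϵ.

Let ϵ > 0 be given. For m ≥ 1, |7/(m + 3) − 0| = 7/(m + 3) ≤ 7/m.
We need 7/m < ϵ, i.e. m > 7/ϵ.
Take M = 7/ϵ. If m > M then |7/(m + 3)| ≤ 7/m < ϵ.

M = 7/ϵ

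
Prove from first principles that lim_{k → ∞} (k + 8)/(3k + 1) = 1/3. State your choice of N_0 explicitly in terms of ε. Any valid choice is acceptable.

Suppose ε > 0. For k ≥ 1, |(k + 8)/(3k + 1) − (1/3)| = |23|/(3(3k + 1)) = 23/(3(3k + 1)).
Since 3k + 1 ≥ 3k for k ≥ 1, this is ≤ 23/(3·3k) = (23/9)/k.
So |(k + 8)/(3k + 1) − (1/3)| < ε whenever k > (23/9)/ε.
Take N_0 = (23/9)/ε. If k > N_0 then |(k + 8)/(3k + 1) − (1/3)| ≤ (23/9)/k < ε.

N_0 = (23/9)/ε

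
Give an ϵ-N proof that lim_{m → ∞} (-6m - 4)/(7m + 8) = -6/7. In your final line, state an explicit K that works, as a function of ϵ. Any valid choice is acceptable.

K = (20/49)/ϵ

Fix ϵ > 0. For m ≥ 1, |(-6m - 4)/(7m + 8) + 6/7| = |20|/(7(7m + 8)) = 20/(7(7m + 8)).
Since 7m + 8 ≥ 7m for m ≥ 1, this is ≤ 20/(7·7m) = (20/49)/m.
So |(-6m - 4)/(7m + 8) + 6/7| < ϵ whenever m > (20/49)/ϵ.
Take K = (20/49)/ϵ. If m > K then |(-6m - 4)/(7m + 8) + 6/7| ≤ (20/49)/m < ϵ.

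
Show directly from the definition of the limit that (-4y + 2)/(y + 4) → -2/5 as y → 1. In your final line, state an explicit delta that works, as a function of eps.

Fix eps > 0. We want delta > 0 with 0 < |y − 1| < delta ⇒ |(-4y + 2)/(y + 4) + 2/5| < eps.
Combining over a common denominator, (-4y + 2)/(y + 4) + 2/5 = [(-4y + 2)·5 − (-2)·(y + 4)] / [5·(y + 4)] = -18(y − 1) / (5(y + 4)).
So |(-4y + 2)/(y + 4) + 2/5| = 18|y − 1| / (5·|y + 4|).
Restrict delta ≤ 5/2. Then |y − 1| < 5/2 gives |y + 4| = |(y − 1) + 5| ≥ 5 − 5/2 = 5/2.
Hence |(-4y + 2)/(y + 4) + 2/5| < 18|y − 1|/(5·(5/2)) = (36/25)|y − 1|, which is < eps once |y − 1| < (25/36)eps.
Take delta = min(5/2, (25/36)eps). Then 0 < |y − 1| < delta forces both bounds, so |(-4y + 2)/(y + 4) + 2/5| < eps.

delta = min(5/2, (25/36)eps)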